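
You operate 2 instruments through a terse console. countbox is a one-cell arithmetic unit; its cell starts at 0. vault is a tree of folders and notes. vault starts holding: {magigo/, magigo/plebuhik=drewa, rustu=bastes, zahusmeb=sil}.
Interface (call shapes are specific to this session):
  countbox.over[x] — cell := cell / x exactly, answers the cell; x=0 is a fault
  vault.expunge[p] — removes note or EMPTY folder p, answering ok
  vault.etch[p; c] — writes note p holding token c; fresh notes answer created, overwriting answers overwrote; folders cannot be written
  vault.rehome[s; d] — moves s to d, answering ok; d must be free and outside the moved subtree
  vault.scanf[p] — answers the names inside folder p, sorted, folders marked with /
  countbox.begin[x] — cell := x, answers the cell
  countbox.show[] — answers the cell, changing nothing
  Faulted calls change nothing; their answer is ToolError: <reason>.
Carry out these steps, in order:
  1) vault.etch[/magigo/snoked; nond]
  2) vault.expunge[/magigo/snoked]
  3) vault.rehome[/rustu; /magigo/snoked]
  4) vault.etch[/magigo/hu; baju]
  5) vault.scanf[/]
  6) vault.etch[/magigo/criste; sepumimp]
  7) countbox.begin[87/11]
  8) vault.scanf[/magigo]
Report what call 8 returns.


# 1. etch(p='/magigo/snoked', c='nond') ~> created
# 2. expunge(p='/magigo/snoked') ~> ok
# 3. rehome(s='/rustu', d='/magigo/snoked') ~> ok
# 4. etch(p='/magigo/hu', c='baju') ~> created
# 5. scanf(p='/') ~> [magigo/, zahusmeb]
# 6. etch(p='/magigo/criste', c='sepumimp') ~> created
# 7. begin(x='87/11') ~> 87/11
# 8. scanf(p='/magigo') ~> [criste, hu, plebuhik, snoked]

Answer: [criste, hu, plebuhik, snoked]


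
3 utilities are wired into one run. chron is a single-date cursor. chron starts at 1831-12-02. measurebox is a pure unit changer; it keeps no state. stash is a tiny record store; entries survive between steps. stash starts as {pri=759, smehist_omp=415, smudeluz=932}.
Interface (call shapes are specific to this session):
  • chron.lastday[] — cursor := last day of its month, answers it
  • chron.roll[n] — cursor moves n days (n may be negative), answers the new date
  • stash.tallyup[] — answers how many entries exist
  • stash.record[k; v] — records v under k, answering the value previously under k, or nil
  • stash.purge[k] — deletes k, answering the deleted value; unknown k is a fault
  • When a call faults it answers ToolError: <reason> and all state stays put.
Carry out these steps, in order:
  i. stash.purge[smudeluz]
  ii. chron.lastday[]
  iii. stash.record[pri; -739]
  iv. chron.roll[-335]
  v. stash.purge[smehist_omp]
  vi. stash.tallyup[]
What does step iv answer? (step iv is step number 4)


~$ purge smudeluz
[out] 932
~$ lastday
[out] 1831-12-31
~$ record pri -739
[out] 759
~$ roll -335
[out] 1831-01-30
~$ purge smehist_omp
[out] 415
~$ tallyup
[out] 1

Answer: 1831-01-30


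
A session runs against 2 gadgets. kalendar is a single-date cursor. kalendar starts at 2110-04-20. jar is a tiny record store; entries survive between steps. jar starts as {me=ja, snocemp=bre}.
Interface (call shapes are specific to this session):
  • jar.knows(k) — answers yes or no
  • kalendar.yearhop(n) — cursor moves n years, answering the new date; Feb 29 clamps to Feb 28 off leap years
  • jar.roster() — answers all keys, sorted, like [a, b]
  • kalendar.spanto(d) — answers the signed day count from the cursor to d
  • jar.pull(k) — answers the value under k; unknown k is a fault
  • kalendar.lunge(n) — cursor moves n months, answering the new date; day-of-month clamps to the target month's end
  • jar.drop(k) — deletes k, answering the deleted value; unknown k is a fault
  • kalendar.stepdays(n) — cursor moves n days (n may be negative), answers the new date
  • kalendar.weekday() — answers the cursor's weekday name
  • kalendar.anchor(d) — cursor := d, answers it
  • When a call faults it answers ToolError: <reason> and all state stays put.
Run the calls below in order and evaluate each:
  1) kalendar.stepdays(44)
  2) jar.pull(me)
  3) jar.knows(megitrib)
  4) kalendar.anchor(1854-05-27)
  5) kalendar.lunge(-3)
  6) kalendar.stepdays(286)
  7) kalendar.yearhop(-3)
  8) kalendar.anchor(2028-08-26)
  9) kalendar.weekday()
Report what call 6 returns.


>> kalendar.stepdays(44)
<< 2110-06-03
>> jar.pull(me)
<< ja
>> jar.knows(megitrib)
<< no
>> kalendar.anchor(1854-05-27)
<< 1854-05-27
>> kalendar.lunge(-3)
<< 1854-02-27
>> kalendar.stepdays(286)
<< 1854-12-10
>> kalendar.yearhop(-3)
<< 1851-12-10
>> kalendar.anchor(2028-08-26)
<< 2028-08-26
>> kalendar.weekday()
<< Saturday

Answer: 1854-12-10


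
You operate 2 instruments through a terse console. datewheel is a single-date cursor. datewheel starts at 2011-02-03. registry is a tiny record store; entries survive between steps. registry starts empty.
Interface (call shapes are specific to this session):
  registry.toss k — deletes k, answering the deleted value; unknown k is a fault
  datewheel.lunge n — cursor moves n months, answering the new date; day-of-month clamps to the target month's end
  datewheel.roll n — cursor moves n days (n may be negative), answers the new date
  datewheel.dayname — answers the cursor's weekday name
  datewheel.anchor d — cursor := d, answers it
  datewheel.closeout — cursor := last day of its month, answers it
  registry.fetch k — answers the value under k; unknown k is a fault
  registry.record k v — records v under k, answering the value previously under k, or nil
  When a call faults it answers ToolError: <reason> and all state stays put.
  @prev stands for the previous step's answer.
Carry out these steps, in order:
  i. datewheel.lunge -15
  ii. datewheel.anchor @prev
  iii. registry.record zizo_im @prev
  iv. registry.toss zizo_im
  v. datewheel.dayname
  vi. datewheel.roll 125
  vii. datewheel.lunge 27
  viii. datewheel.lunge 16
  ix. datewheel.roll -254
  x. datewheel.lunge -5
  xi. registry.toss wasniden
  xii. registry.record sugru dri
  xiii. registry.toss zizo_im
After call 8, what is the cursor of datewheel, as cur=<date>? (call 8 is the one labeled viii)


Answer: cur=2013-10-08

Derivation:
~$ lunge n='-15'
  2009-11-03
~$ anchor d='@prev'
  2009-11-03
~$ record k='zizo_im' v='@prev'
  nil
~$ toss k='zizo_im'
  2009-11-03
~$ dayname
  Tuesday
~$ roll n='125'
  2010-03-08
~$ lunge n='27'
  2012-06-08
~$ lunge n='16'
  2013-10-08
~$ roll n='-254'
  2013-01-27
~$ lunge n='-5'
  2012-08-27
~$ toss k='wasniden'
  ToolError: no such key wasniden
~$ record k='sugru' v='dri'
  nil
~$ toss k='zizo_im'
  ToolError: no such key zizo_im


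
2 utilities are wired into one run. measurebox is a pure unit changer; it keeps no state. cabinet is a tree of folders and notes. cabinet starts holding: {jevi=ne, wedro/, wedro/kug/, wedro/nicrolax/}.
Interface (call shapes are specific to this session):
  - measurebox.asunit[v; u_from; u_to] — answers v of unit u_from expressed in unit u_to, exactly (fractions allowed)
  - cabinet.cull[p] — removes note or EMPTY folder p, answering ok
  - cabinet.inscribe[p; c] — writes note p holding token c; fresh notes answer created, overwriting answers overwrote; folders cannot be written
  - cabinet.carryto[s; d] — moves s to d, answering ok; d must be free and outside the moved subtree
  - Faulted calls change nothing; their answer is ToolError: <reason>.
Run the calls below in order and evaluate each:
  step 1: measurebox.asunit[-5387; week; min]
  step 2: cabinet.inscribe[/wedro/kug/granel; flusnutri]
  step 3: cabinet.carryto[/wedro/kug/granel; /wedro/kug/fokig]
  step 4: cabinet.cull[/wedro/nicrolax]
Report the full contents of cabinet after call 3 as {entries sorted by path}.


Answer: {jevi=ne, wedro/, wedro/kug/, wedro/kug/fokig=flusnutri, wedro/nicrolax/}

Derivation:
% measurebox.asunit v='-5387' u_from='week' u_to='min'
[out] -54300960
% cabinet.inscribe p='/wedro/kug/granel' c='flusnutri'
[out] created
% cabinet.carryto s='/wedro/kug/granel' d='/wedro/kug/fokig'
[out] ok
% cabinet.cull p='/wedro/nicrolax'
[out] ok


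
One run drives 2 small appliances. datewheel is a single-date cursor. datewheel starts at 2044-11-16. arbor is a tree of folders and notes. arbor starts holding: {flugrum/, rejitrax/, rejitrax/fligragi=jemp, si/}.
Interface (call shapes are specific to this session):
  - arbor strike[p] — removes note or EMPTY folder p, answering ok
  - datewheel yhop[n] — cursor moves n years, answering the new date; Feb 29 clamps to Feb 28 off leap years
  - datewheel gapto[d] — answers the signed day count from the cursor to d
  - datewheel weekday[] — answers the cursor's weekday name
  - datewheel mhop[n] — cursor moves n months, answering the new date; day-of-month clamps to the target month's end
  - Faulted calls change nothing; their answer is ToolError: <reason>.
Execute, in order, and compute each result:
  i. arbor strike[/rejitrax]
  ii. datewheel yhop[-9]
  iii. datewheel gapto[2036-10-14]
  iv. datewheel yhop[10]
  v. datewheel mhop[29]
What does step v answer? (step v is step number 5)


>> arbor strike(p='/rejitrax')
<< ToolError: not empty
>> datewheel yhop(n='-9')
<< 2035-11-16
>> datewheel gapto(d='2036-10-14')
<< 333
>> datewheel yhop(n='10')
<< 2045-11-16
>> datewheel mhop(n='29')
<< 2048-04-16

Answer: 2048-04-16


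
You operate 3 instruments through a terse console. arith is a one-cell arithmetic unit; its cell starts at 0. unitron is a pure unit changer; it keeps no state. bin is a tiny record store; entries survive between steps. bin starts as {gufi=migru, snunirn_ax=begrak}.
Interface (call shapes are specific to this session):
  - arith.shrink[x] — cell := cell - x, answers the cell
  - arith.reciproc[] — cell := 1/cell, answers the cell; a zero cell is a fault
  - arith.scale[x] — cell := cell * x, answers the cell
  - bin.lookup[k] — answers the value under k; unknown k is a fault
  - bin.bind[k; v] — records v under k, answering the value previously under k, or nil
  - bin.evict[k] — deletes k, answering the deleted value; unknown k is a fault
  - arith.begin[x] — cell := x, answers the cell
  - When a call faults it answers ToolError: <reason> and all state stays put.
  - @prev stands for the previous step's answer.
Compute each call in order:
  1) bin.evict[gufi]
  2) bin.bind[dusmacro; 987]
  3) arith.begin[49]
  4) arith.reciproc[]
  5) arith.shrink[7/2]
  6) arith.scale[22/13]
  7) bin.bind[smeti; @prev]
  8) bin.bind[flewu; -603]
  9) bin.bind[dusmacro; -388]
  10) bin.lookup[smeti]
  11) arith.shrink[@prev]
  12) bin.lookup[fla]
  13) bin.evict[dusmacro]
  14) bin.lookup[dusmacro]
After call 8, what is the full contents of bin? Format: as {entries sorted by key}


·→ evict(k: gufi)
·← migru
·→ bind(k: dusmacro, v: 987)
·← nil
·→ begin(x: 49)
·← 49
·→ reciproc()
·← 1/49
·→ shrink(x: 7/2)
·← -341/98
·→ scale(x: 22/13)
·← -3751/637
·→ bind(k: smeti, v: @prev)
·← nil
·→ bind(k: flewu, v: -603)
·← nil
·→ bind(k: dusmacro, v: -388)
·← 987
·→ lookup(k: smeti)
·← -3751/637
·→ shrink(x: @prev)
·← 0
·→ lookup(k: fla)
·← ToolError: no such key fla
·→ evict(k: dusmacro)
·← -388
·→ lookup(k: dusmacro)
·← ToolError: no such key dusmacro

Answer: {dusmacro=987, flewu=-603, smeti=-3751/637, snunirn_ax=begrak}


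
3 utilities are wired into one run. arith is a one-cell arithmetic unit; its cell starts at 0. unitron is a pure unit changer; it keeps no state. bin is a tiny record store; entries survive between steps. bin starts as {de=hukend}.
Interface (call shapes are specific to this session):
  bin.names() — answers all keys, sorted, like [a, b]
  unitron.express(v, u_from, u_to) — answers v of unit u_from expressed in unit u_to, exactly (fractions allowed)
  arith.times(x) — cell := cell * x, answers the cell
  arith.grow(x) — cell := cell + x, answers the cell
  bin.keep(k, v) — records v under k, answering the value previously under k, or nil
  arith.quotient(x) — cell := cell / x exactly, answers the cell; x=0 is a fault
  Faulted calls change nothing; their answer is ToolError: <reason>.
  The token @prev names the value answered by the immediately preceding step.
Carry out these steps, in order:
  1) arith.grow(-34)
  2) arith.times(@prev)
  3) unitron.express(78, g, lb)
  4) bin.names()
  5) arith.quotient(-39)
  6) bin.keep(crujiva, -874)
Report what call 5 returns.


;; arith.grow(-34) == -34
;; arith.times(@prev) == 1156
;; unitron.express(78, g, lb) == 7800000/45359237
;; bin.names() == [de]
;; arith.quotient(-39) == -1156/39
;; bin.keep(crujiva, -874) == nil

Answer: -1156/39


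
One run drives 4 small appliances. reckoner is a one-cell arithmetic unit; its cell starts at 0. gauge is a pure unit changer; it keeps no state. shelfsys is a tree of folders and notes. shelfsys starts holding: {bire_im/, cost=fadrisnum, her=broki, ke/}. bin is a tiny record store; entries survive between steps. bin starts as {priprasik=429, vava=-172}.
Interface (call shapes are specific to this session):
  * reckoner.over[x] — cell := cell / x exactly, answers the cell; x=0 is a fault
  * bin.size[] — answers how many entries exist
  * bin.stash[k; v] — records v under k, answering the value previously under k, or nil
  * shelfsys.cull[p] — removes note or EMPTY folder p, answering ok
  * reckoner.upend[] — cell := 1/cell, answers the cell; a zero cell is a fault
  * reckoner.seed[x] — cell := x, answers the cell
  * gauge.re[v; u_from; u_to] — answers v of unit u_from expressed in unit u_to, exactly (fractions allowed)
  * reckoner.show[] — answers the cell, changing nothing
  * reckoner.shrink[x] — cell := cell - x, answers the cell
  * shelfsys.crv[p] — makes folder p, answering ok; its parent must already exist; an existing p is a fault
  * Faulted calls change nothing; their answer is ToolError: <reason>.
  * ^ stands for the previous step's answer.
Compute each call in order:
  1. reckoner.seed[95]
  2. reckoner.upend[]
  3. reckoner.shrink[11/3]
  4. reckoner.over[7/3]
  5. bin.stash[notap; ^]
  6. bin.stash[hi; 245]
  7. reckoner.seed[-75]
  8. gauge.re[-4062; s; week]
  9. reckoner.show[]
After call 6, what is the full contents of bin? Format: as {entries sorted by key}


Answer: {hi=245, notap=-1042/665, priprasik=429, vava=-172}

Derivation:
-> seed(x: 95)
<- 95
-> upend()
<- 1/95
-> shrink(x: 11/3)
<- -1042/285
-> over(x: 7/3)
<- -1042/665
-> stash(k: notap, v: ^)
<- nil
-> stash(k: hi, v: 245)
<- nil
-> seed(x: -75)
<- -75
-> re(v: -4062, u_from: s, u_to: week)
<- -677/100800
-> show()
<- -75


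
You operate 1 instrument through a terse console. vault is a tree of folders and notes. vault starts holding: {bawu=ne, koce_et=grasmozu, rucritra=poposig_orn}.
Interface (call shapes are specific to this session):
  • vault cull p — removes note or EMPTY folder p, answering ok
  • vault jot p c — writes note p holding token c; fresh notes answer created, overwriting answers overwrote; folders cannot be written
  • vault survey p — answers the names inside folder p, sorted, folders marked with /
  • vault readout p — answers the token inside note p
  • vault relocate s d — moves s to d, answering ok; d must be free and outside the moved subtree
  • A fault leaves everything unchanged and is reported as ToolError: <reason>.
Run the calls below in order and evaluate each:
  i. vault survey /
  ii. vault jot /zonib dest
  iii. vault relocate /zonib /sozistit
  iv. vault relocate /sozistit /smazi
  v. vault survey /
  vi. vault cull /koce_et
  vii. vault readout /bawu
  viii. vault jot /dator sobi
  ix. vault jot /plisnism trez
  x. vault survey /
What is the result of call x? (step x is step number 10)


·→ vault survey(/)
·← [bawu, koce_et, rucritra]
·→ vault jot(/zonib, dest)
·← created
·→ vault relocate(/zonib, /sozistit)
·← ok
·→ vault relocate(/sozistit, /smazi)
·← ok
·→ vault survey(/)
·← [bawu, koce_et, rucritra, smazi]
·→ vault cull(/koce_et)
·← ok
·→ vault readout(/bawu)
·← ne
·→ vault jot(/dator, sobi)
·← created
·→ vault jot(/plisnism, trez)
·← created
·→ vault survey(/)
·← [bawu, dator, plisnism, rucritra, smazi]

Answer: [bawu, dator, plisnism, rucritra, smazi]


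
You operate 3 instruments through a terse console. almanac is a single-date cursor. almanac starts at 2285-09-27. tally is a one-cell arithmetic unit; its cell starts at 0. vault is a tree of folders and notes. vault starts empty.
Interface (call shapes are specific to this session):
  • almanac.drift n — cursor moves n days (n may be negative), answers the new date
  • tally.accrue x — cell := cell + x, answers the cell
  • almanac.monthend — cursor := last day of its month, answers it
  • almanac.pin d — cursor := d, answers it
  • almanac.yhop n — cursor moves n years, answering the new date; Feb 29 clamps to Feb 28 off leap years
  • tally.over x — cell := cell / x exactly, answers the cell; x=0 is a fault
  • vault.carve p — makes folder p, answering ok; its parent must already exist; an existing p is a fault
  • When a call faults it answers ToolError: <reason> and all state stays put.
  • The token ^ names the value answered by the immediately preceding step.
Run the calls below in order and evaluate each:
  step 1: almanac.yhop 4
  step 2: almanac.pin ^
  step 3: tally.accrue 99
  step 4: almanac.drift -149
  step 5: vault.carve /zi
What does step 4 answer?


! 1. yhop(4) => 2289-09-27
! 2. pin(^) => 2289-09-27
! 3. accrue(99) => 99
! 4. drift(-149) => 2289-05-01
! 5. carve(/zi) => ok

Answer: 2289-05-01


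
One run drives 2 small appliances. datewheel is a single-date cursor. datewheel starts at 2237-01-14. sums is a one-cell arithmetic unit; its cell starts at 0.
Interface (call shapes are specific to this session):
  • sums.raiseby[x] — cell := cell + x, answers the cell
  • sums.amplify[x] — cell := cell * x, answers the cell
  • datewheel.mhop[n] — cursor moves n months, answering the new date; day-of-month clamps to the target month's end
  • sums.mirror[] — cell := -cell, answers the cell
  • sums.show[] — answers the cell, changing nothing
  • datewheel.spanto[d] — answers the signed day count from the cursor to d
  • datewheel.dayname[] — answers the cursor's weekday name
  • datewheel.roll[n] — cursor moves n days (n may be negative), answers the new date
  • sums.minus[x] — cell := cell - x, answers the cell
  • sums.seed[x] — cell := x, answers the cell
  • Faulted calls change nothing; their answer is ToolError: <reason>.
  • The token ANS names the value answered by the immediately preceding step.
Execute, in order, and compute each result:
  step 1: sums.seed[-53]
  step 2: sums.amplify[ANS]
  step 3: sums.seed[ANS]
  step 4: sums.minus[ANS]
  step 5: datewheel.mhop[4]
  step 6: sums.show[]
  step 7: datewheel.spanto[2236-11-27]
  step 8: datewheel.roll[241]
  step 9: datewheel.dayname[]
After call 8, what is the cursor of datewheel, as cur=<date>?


·→ sums.seed(x='-53')
·← -53
·→ sums.amplify(x='ANS')
·← 2809
·→ sums.seed(x='ANS')
·← 2809
·→ sums.minus(x='ANS')
·← 0
·→ datewheel.mhop(n='4')
·← 2237-05-14
·→ sums.show()
·← 0
·→ datewheel.spanto(d='2236-11-27')
·← -168
·→ datewheel.roll(n='241')
·← 2238-01-10
·→ datewheel.dayname()
·← Wednesday

Answer: cur=2238-01-10


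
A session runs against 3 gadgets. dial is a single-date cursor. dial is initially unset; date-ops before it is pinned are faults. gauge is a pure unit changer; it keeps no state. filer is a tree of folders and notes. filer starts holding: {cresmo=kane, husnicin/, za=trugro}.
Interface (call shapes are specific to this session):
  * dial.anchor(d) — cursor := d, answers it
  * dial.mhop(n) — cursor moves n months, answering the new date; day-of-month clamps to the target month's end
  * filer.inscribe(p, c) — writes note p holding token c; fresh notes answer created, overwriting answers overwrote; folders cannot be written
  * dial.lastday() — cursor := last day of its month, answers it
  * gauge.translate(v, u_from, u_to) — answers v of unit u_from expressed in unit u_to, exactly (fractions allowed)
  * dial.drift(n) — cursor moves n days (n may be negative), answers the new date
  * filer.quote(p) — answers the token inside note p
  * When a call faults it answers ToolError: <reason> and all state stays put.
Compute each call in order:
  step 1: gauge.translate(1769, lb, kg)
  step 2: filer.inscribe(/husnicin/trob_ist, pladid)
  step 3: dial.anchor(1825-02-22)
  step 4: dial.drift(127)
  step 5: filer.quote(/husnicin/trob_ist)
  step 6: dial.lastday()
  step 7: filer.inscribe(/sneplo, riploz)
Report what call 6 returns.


Answer: 1825-06-30

Derivation:
[in] translate v='1769' u_from='lb' u_to='kg'
[out] 80240490253/100000000
[in] inscribe p='/husnicin/trob_ist' c='pladid'
[out] created
[in] anchor d='1825-02-22'
[out] 1825-02-22
[in] drift n='127'
[out] 1825-06-29
[in] quote p='/husnicin/trob_ist'
[out] pladid
[in] lastday
[out] 1825-06-30
[in] inscribe p='/sneplo' c='riploz'
[out] created


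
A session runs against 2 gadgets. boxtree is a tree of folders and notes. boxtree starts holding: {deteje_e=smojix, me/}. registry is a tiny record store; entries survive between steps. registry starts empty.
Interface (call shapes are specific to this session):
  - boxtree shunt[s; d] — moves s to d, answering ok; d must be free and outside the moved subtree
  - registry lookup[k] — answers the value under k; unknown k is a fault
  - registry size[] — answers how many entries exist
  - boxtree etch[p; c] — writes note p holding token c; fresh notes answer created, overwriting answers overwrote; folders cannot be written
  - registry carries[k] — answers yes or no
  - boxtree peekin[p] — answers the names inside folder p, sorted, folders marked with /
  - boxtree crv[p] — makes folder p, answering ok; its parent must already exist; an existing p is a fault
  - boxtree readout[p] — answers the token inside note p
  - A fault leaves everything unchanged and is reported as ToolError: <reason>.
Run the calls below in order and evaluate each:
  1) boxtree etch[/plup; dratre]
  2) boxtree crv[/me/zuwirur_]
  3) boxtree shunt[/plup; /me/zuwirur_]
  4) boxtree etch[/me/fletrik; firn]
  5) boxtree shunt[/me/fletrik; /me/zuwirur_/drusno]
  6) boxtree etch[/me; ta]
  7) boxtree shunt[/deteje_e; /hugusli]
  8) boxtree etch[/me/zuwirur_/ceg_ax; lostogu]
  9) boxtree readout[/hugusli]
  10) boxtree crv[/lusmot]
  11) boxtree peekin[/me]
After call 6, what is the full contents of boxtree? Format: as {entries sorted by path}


Answer: {deteje_e=smojix, me/, me/zuwirur_/, me/zuwirur_/drusno=firn, plup=dratre}

Derivation:
>> boxtree etch(p→/plup, c→dratre)
<< created
>> boxtree crv(p→/me/zuwirur_)
<< ok
>> boxtree shunt(s→/plup, d→/me/zuwirur_)
<< ToolError: exists
>> boxtree etch(p→/me/fletrik, c→firn)
<< created
>> boxtree shunt(s→/me/fletrik, d→/me/zuwirur_/drusno)
<< ok
>> boxtree etch(p→/me, c→ta)
<< ToolError: is a directory
>> boxtree shunt(s→/deteje_e, d→/hugusli)
<< ok
>> boxtree etch(p→/me/zuwirur_/ceg_ax, c→lostogu)
<< created
>> boxtree readout(p→/hugusli)
<< smojix
>> boxtree crv(p→/lusmot)
<< ok
>> boxtree peekin(p→/me)
<< [zuwirur_/]


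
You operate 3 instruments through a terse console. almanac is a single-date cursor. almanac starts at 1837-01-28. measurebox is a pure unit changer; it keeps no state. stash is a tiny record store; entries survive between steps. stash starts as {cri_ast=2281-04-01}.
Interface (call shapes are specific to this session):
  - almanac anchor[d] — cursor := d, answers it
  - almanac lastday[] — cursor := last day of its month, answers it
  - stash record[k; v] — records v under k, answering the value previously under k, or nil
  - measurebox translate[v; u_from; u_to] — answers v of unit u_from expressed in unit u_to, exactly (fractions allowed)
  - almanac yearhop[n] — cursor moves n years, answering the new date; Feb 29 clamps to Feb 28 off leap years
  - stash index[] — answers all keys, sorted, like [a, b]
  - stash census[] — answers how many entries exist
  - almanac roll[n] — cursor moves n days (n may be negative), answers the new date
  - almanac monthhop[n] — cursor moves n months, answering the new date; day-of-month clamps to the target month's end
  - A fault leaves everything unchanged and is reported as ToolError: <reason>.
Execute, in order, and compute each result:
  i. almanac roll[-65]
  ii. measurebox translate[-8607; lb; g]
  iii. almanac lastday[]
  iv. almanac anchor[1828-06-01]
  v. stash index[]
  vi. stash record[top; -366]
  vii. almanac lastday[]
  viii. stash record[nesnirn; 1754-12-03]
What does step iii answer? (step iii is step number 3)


Answer: 1836-11-30

Derivation:
→ almanac roll(n→-65)
← 1836-11-24
→ measurebox translate(v→-8607, u_from→lb, u_to→g)
← -390406952859/100000
→ almanac lastday()
← 1836-11-30
→ almanac anchor(d→1828-06-01)
← 1828-06-01
→ stash index()
← [cri_ast]
→ stash record(k→top, v→-366)
← nil
→ almanac lastday()
← 1828-06-30
→ stash record(k→nesnirn, v→1754-12-03)
← nil


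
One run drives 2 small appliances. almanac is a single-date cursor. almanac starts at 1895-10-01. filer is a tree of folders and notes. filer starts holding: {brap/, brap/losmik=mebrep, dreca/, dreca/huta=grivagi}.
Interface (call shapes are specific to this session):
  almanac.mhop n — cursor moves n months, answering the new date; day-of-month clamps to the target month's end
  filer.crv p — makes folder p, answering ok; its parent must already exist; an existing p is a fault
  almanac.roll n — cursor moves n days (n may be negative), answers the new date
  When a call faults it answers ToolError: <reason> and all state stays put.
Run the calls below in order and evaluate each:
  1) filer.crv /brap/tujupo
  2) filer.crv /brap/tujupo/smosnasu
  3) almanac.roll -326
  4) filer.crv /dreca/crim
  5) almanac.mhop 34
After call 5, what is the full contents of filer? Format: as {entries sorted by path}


>>> crv p→/brap/tujupo
  ok
>>> crv p→/brap/tujupo/smosnasu
  ok
>>> roll n→-326
  1894-11-09
>>> crv p→/dreca/crim
  ok
>>> mhop n→34
  1897-09-09

Answer: {brap/, brap/losmik=mebrep, brap/tujupo/, brap/tujupo/smosnasu/, dreca/, dreca/crim/, dreca/huta=grivagi}


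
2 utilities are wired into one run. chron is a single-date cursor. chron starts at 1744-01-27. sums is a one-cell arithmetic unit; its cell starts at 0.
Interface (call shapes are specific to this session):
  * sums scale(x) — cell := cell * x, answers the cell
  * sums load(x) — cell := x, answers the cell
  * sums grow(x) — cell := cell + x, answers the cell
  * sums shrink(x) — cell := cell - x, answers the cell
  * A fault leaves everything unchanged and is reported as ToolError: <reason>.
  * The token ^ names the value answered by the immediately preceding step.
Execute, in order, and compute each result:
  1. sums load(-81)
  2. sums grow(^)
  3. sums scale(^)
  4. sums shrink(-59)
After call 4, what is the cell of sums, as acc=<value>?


Using sums load(x: -81), and observe -81.
I try sums grow(x: ^), and get -162.
Next I call sums scale(x: ^), → 26244.
I invoke sums shrink(x: -59), → 26303.

Answer: acc=26303


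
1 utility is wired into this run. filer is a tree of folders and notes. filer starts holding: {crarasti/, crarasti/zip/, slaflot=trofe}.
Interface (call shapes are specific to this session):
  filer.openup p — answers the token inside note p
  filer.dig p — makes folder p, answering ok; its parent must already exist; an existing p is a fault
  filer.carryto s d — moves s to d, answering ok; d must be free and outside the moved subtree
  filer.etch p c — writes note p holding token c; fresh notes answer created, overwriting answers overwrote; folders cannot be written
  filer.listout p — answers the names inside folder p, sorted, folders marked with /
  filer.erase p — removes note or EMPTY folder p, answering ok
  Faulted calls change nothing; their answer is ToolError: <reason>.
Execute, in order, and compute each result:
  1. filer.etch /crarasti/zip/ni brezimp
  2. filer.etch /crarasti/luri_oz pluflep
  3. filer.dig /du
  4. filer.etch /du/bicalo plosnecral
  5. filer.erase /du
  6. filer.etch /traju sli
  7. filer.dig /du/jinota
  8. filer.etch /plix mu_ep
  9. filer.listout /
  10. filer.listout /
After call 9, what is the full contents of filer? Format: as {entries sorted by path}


Answer: {crarasti/, crarasti/luri_oz=pluflep, crarasti/zip/, crarasti/zip/ni=brezimp, du/, du/bicalo=plosnecral, du/jinota/, plix=mu_ep, slaflot=trofe, traju=sli}

Derivation:
Do: etch[/crarasti/zip/ni; brezimp]
See: created
Do: etch[/crarasti/luri_oz; pluflep]
See: created
Do: dig[/du]
See: ok
Do: etch[/du/bicalo; plosnecral]
See: created
Do: erase[/du]
See: ToolError: not empty
Do: etch[/traju; sli]
See: created
Do: dig[/du/jinota]
See: ok
Do: etch[/plix; mu_ep]
See: created
Do: listout[/]
See: [crarasti/, du/, plix, slaflot, traju]
Do: listout[/]
See: [crarasti/, du/, plix, slaflot, traju]


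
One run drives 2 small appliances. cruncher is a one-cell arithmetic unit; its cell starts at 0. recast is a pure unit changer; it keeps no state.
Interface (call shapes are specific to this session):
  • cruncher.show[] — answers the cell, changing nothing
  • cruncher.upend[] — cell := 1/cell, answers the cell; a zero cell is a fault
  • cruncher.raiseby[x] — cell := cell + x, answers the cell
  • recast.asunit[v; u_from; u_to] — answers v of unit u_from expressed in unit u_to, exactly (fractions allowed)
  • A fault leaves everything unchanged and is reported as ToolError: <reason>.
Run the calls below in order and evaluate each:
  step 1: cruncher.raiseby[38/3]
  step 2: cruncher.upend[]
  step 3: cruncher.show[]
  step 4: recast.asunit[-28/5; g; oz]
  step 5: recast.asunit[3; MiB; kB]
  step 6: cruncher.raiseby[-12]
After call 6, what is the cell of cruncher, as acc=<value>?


Answer: acc=-453/38

Derivation:
Step: raiseby[x=38/3]
Result: 38/3
Step: upend[]
Result: 3/38
Step: show[]
Result: 3/38
Step: asunit[v=-28/5; u_from=g; u_to=oz]
Result: -1280000/6479891
Step: asunit[v=3; u_from=MiB; u_to=kB]
Result: 393216/125
Step: raiseby[x=-12]
Result: -453/38


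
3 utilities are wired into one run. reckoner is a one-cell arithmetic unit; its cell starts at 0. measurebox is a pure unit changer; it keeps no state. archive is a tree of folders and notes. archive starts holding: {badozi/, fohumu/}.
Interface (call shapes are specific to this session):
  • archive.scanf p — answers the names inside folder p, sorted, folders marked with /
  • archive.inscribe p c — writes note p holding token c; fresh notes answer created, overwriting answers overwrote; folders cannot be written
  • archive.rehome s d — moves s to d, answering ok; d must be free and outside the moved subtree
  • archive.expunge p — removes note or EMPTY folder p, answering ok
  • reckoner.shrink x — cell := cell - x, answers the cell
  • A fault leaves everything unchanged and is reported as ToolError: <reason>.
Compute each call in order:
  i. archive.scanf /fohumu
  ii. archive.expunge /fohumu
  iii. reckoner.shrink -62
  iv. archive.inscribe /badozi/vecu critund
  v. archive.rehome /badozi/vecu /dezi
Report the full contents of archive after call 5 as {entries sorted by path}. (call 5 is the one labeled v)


Answer: {badozi/, dezi=critund}

Derivation:
I call archive.scanf on p: /fohumu: [].
Then archive.expunge on p: /fohumu, — result: ok.
Calling reckoner.shrink on x: -62, and see 62.
Next I call archive.inscribe on p: /badozi/vecu, c: critund: created.
Invoking archive.rehome on s: /badozi/vecu, d: /dezi, giving ok.


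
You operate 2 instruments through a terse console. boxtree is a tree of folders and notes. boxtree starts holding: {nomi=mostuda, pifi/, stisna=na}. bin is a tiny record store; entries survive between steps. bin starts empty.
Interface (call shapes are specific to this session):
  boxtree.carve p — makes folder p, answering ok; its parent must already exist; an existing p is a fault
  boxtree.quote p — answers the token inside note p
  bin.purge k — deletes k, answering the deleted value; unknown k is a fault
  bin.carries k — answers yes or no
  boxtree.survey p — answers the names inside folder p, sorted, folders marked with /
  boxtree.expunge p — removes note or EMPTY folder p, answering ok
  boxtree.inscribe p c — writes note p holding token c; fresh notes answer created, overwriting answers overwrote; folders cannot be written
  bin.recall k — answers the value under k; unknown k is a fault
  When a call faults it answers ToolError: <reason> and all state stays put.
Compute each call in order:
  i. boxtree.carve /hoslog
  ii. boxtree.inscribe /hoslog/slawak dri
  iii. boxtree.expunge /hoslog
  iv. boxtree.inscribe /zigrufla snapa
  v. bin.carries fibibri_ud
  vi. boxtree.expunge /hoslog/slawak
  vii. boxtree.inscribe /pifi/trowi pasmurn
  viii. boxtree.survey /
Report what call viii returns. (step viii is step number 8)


Answer: [hoslog/, nomi, pifi/, stisna, zigrufla]

Derivation:
Step: boxtree.carve[/hoslog]
Result: ok
Step: boxtree.inscribe[/hoslog/slawak; dri]
Result: created
Step: boxtree.expunge[/hoslog]
Result: ToolError: not empty
Step: boxtree.inscribe[/zigrufla; snapa]
Result: created
Step: bin.carries[fibibri_ud]
Result: no
Step: boxtree.expunge[/hoslog/slawak]
Result: ok
Step: boxtree.inscribe[/pifi/trowi; pasmurn]
Result: created
Step: boxtree.survey[/]
Result: [hoslog/, nomi, pifi/, stisna, zigrufla]


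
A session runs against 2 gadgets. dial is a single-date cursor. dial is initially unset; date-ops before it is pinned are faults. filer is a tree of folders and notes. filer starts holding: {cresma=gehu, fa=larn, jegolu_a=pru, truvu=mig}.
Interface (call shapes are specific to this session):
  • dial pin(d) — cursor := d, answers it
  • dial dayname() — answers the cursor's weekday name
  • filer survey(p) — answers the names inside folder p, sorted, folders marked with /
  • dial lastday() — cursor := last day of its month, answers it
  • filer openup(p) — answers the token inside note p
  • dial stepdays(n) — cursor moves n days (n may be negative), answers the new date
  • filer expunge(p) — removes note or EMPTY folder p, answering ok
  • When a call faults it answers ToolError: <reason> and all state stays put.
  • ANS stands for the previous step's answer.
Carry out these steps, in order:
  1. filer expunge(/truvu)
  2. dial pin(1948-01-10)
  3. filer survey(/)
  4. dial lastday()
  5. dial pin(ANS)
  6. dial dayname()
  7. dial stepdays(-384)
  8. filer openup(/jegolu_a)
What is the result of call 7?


Answer: 1947-01-12

Derivation:
Act: filer expunge[p: /truvu]
Obs: ok
Act: dial pin[d: 1948-01-10]
Obs: 1948-01-10
Act: filer survey[p: /]
Obs: [cresma, fa, jegolu_a]
Act: dial lastday[]
Obs: 1948-01-31
Act: dial pin[d: ANS]
Obs: 1948-01-31
Act: dial dayname[]
Obs: Saturday
Act: dial stepdays[n: -384]
Obs: 1947-01-12
Act: filer openup[p: /jegolu_a]
Obs: pru


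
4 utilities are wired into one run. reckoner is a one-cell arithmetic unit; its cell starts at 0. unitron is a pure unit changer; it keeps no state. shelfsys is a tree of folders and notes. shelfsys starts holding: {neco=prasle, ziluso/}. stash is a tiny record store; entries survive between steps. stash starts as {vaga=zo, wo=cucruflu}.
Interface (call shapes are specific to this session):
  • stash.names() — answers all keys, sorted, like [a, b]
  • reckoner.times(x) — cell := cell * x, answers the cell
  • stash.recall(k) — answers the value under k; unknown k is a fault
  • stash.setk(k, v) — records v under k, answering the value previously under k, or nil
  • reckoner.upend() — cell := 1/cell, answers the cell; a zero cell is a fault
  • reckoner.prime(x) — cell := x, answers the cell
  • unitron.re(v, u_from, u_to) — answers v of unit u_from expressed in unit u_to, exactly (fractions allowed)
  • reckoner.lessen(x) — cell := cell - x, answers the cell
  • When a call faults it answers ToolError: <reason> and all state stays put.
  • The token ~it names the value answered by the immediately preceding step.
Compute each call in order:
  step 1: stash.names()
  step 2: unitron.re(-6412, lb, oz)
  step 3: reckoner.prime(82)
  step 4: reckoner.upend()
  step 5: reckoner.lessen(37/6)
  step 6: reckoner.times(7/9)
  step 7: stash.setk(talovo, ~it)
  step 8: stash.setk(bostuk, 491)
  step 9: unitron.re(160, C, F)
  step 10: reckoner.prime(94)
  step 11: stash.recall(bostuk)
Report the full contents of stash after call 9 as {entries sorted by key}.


% names
:: [vaga, wo]
% re v: -6412 u_from: lb u_to: oz
:: -102592
% prime x: 82
:: 82
% upend
:: 1/82
% lessen x: 37/6
:: -757/123
% times x: 7/9
:: -5299/1107
% setk k: talovo v: ~it
:: nil
% setk k: bostuk v: 491
:: nil
% re v: 160 u_from: C u_to: F
:: 320
% prime x: 94
:: 94
% recall k: bostuk
:: 491

Answer: {bostuk=491, talovo=-5299/1107, vaga=zo, wo=cucruflu}


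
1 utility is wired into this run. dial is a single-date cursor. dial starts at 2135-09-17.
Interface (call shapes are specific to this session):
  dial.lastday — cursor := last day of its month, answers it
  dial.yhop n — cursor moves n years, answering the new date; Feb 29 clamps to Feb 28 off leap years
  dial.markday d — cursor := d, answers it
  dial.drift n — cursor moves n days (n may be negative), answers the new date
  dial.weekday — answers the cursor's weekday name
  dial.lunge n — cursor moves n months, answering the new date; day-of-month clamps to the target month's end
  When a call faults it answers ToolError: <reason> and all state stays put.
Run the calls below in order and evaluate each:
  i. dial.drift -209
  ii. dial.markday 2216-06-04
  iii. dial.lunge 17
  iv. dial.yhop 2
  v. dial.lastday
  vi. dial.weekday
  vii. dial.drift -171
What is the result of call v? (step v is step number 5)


Answer: 2219-11-30

Derivation:
Do: drift[n→-209]
See: 2135-02-20
Do: markday[d→2216-06-04]
See: 2216-06-04
Do: lunge[n→17]
See: 2217-11-04
Do: yhop[n→2]
See: 2219-11-04
Do: lastday[]
See: 2219-11-30
Do: weekday[]
See: Tuesday
Do: drift[n→-171]
See: 2219-06-12


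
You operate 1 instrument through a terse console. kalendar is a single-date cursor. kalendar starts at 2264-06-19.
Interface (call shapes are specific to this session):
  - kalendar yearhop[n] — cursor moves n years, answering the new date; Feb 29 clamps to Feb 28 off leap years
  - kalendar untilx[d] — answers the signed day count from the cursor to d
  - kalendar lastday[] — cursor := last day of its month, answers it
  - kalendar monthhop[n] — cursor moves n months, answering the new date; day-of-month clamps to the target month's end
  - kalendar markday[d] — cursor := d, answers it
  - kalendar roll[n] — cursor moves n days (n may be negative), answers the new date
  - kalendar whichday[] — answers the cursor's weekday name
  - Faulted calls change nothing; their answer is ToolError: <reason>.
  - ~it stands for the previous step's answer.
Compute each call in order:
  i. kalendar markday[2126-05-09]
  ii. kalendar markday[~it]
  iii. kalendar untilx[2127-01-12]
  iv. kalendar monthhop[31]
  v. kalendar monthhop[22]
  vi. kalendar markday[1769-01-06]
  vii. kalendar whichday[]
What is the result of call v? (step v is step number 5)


Answer: 2130-10-09

Derivation:
==> kalendar markday(2126-05-09)
<== 2126-05-09
==> kalendar markday(~it)
<== 2126-05-09
==> kalendar untilx(2127-01-12)
<== 248
==> kalendar monthhop(31)
<== 2128-12-09
==> kalendar monthhop(22)
<== 2130-10-09
==> kalendar markday(1769-01-06)
<== 1769-01-06
==> kalendar whichday()
<== Friday


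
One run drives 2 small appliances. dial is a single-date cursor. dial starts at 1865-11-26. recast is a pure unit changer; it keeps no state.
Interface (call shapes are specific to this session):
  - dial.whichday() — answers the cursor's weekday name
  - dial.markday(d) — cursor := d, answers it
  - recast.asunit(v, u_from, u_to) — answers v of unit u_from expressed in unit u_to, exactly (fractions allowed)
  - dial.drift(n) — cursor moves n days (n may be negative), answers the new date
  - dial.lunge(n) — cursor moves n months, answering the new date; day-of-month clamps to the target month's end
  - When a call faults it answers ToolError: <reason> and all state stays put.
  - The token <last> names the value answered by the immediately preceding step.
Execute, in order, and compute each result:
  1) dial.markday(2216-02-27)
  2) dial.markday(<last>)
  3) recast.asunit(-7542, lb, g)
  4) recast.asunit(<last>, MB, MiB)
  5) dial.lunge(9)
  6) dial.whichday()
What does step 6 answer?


Calling dial.markday(d=2216-02-27), and see 2216-02-27.
Using dial.markday(d=<last>), — result: 2216-02-27.
Calling recast.asunit(v=-7542, u_from=lb, u_to=g), and see -171049682727/50000.
I run recast.asunit(v=<last>, u_from=MB, u_to=MiB), which returns -855248413635/262144.
I run dial.lunge(n=9), giving 2216-11-27.
Invoking dial.whichday(): Wednesday.

Answer: Wednesday
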